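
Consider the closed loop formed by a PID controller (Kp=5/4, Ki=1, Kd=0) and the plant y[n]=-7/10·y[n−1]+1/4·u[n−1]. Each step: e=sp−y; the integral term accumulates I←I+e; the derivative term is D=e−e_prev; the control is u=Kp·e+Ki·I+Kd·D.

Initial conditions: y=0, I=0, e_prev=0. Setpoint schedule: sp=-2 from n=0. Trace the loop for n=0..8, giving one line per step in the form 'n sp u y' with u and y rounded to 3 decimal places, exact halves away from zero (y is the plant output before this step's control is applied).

0 -2 -4.500 0.000
1 -2 -3.969 -1.125
2 -2 -6.914 -0.205
3 -2 -5.603 -1.585
4 -2 -8.930 -0.291
5 -2 -6.729 -2.029
6 -2 -10.675 -0.262
7 -2 -7.411 -2.485
8 -2 -12.263 -0.113

(exact arithmetic carried between steps; '≈' marks a value shown rounded to 6 d.p. or computed from one; I and e_prev carry over from the previous line; the table rounds u and y to 3 d.p., halves away from zero)
n=0: y=0, sp=-2, e=sp−y=-2; I=-2, D=e−e_prev=-2; u=5/4·(-2)+1·(-2)+0·(-2)=-4.5; next y=-7/10·0+1/4·(-4.5)=-1.125
n=1: y=-1.125, sp=-2, e=sp−y=-0.875; I=-2.875, D=e−e_prev=1.125; u=5/4·(-0.875)+1·(-2.875)+0·1.125=-3.96875; next y=-7/10·(-1.125)+1/4·(-3.96875)≈-0.204688
n=2: y≈-0.204688, sp=-2, e=sp−y≈-1.795313; I≈-4.670313, D=e−e_prev≈-0.920313; u=5/4·(-1.795313)+1·(-4.670313)+0·(-0.920313)≈-6.914453; next y=-7/10·(-0.204688)+1/4·(-6.914453)≈-1.585332
n=3: y≈-1.585332, sp=-2, e=sp−y≈-0.414668; I≈-5.084980, D=e−e_prev≈1.380645; u=5/4·(-0.414668)+1·(-5.084980)+0·1.380645≈-5.603315; next y=-7/10·(-1.585332)+1/4·(-5.603315)≈-0.291096
n=4: y≈-0.291096, sp=-2, e=sp−y≈-1.708904; I≈-6.793884, D=e−e_prev≈-1.294236; u=5/4·(-1.708904)+1·(-6.793884)+0·(-1.294236)≈-8.930013; next y=-7/10·(-0.291096)+1/4·(-8.930013)≈-2.028736
n=5: y≈-2.028736, sp=-2, e=sp−y≈0.028736; I≈-6.765148, D=e−e_prev≈1.737639; u=5/4·0.028736+1·(-6.765148)+0·1.737639≈-6.729228; next y=-7/10·(-2.028736)+1/4·(-6.729228)≈-0.262192
n=6: y≈-0.262192, sp=-2, e=sp−y≈-1.737808; I≈-8.502956, D=e−e_prev≈-1.766544; u=5/4·(-1.737808)+1·(-8.502956)+0·(-1.766544)≈-10.675216; next y=-7/10·(-0.262192)+1/4·(-10.675216)≈-2.485270
n=7: y≈-2.485270, sp=-2, e=sp−y≈0.485270; I≈-8.017687, D=e−e_prev≈2.223078; u=5/4·0.485270+1·(-8.017687)+0·2.223078≈-7.411099; next y=-7/10·(-2.485270)+1/4·(-7.411099)≈-0.113086
n=8: y≈-0.113086, sp=-2, e=sp−y≈-1.886914; I≈-9.904600, D=e−e_prev≈-2.372184; u=5/4·(-1.886914)+1·(-9.904600)+0·(-2.372184)≈-12.263243; next y=-7/10·(-0.113086)+1/4·(-12.263243)≈-2.986650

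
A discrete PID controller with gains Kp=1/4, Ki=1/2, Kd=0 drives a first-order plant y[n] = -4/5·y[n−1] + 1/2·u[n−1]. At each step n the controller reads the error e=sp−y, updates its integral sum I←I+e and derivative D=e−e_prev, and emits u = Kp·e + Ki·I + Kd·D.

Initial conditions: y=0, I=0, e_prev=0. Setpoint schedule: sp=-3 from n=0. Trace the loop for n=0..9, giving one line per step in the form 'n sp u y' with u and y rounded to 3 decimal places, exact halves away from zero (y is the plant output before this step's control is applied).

0 -3 -2.250 0.000
1 -3 -2.906 -1.125
2 -3 -4.273 -0.553
3 -3 -4.641 -1.694
4 -3 -5.840 -0.965
5 -3 -5.971 -2.148
6 -3 -7.057 -1.267
7 -3 -6.988 -2.515
8 -3 -8.005 -1.482
9 -3 -7.763 -2.817

(exact arithmetic carried between steps; '≈' marks a value shown rounded to 6 d.p. or computed from one; I and e_prev carry over from the previous line; the table rounds u and y to 3 d.p., halves away from zero)
n=0: y=0, sp=-3, e=sp−y=-3; I=-3, D=e−e_prev=-3; u=1/4·(-3)+1/2·(-3)+0·(-3)=-2.25; next y=-4/5·0+1/2·(-2.25)=-1.125
n=1: y=-1.125, sp=-3, e=sp−y=-1.875; I=-4.875, D=e−e_prev=1.125; u=1/4·(-1.875)+1/2·(-4.875)+0·1.125=-2.90625; next y=-4/5·(-1.125)+1/2·(-2.90625)=-0.553125
n=2: y=-0.553125, sp=-3, e=sp−y=-2.446875; I=-7.321875, D=e−e_prev=-0.571875; u=1/4·(-2.446875)+1/2·(-7.321875)+0·(-0.571875)≈-4.272656; next y=-4/5·(-0.553125)+1/2·(-4.272656)≈-1.693828
n=3: y≈-1.693828, sp=-3, e=sp−y≈-1.306172; I≈-8.628047, D=e−e_prev≈1.140703; u=1/4·(-1.306172)+1/2·(-8.628047)+0·1.140703≈-4.640566; next y=-4/5·(-1.693828)+1/2·(-4.640566)≈-0.965221
n=4: y≈-0.965221, sp=-3, e=sp−y≈-2.034779; I≈-10.662826, D=e−e_prev≈-0.728607; u=1/4·(-2.034779)+1/2·(-10.662826)+0·(-0.728607)≈-5.840108; next y=-4/5·(-0.965221)+1/2·(-5.840108)≈-2.147877
n=5: y≈-2.147877, sp=-3, e=sp−y≈-0.852123; I≈-11.514949, D=e−e_prev≈1.182657; u=1/4·(-0.852123)+1/2·(-11.514949)+0·1.182657≈-5.970505; next y=-4/5·(-2.147877)+1/2·(-5.970505)≈-1.266951
n=6: y≈-1.266951, sp=-3, e=sp−y≈-1.733049; I≈-13.247998, D=e−e_prev≈-0.880927; u=1/4·(-1.733049)+1/2·(-13.247998)+0·(-0.880927)≈-7.057261; next y=-4/5·(-1.266951)+1/2·(-7.057261)≈-2.515070
n=7: y≈-2.515070, sp=-3, e=sp−y≈-0.484930; I≈-13.732928, D=e−e_prev≈1.248120; u=1/4·(-0.484930)+1/2·(-13.732928)+0·1.248120≈-6.987696; next y=-4/5·(-2.515070)+1/2·(-6.987696)≈-1.481792
n=8: y≈-1.481792, sp=-3, e=sp−y≈-1.518208; I≈-15.251136, D=e−e_prev≈-1.033278; u=1/4·(-1.518208)+1/2·(-15.251136)+0·(-1.033278)≈-8.005120; next y=-4/5·(-1.481792)+1/2·(-8.005120)≈-2.817126
n=9: y≈-2.817126, sp=-3, e=sp−y≈-0.182874; I≈-15.434010, D=e−e_prev≈1.335334; u=1/4·(-0.182874)+1/2·(-15.434010)+0·1.335334≈-7.762723; next y=-4/5·(-2.817126)+1/2·(-7.762723)≈-1.627661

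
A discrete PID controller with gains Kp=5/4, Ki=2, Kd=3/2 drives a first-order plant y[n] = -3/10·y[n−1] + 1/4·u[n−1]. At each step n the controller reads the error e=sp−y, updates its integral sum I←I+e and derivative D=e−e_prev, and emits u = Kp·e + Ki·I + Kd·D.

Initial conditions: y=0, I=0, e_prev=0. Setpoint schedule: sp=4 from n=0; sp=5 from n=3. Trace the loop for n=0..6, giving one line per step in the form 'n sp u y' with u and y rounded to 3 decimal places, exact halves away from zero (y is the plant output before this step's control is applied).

0 4 19.000 0.000
1 4 -1.563 4.750
2 4 35.249 -1.816
3 5 -11.288 9.357
4 5 66.441 -5.629
5 5 -48.438 18.299
6 5 131.372 -17.599

(exact arithmetic carried between steps; '≈' marks a value shown rounded to 6 d.p. or computed from one; I and e_prev carry over from the previous line; the table rounds u and y to 3 d.p., halves away from zero)
n=0: y=0, sp=4, e=sp−y=4; I=4, D=e−e_prev=4; u=5/4·4+2·4+3/2·4=19; next y=-3/10·0+1/4·19=4.75
n=1: y=4.75, sp=4, e=sp−y=-0.75; I=3.25, D=e−e_prev=-4.75; u=5/4·(-0.75)+2·3.25+3/2·(-4.75)=-1.5625; next y=-3/10·4.75+1/4·(-1.5625)=-1.815625
n=2: y=-1.815625, sp=4, e=sp−y=5.815625; I=9.065625, D=e−e_prev=6.565625; u=5/4·5.815625+2·9.065625+3/2·6.565625≈35.249219; next y=-3/10·(-1.815625)+1/4·35.249219≈9.356992
n=3: y≈9.356992, sp=5, e=sp−y≈-4.356992; I≈4.708633, D=e−e_prev≈-10.172617; u=5/4·(-4.356992)+2·4.708633+3/2·(-10.172617)≈-11.287900; next y=-3/10·9.356992+1/4·(-11.287900)≈-5.629073
n=4: y≈-5.629073, sp=5, e=sp−y≈10.629073; I≈15.337706, D=e−e_prev≈14.986065; u=5/4·10.629073+2·15.337706+3/2·14.986065≈66.440849; next y=-3/10·(-5.629073)+1/4·66.440849≈18.298934
n=5: y≈18.298934, sp=5, e=sp−y≈-13.298934; I≈2.038771, D=e−e_prev≈-23.928007; u=5/4·(-13.298934)+2·2.038771+3/2·(-23.928007)≈-48.438135; next y=-3/10·18.298934+1/4·(-48.438135)≈-17.599214
n=6: y≈-17.599214, sp=5, e=sp−y≈22.599214; I≈24.637985, D=e−e_prev≈35.898148; u=5/4·22.599214+2·24.637985+3/2·35.898148≈131.372211; next y=-3/10·(-17.599214)+1/4·131.372211≈38.122817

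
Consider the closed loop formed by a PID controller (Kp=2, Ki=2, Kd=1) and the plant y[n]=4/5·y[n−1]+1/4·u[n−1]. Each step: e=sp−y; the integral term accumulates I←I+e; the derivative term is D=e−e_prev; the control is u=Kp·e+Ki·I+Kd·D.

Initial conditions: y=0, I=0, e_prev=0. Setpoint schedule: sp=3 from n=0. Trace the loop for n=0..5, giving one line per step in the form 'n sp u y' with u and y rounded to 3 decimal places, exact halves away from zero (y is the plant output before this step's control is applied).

0 3 15.000 0.000
1 3 -0.750 3.750
2 3 6.188 2.813
3 3 0.703 3.797
4 3 3.012 3.213
5 3 1.450 3.324

(exact arithmetic carried between steps; '≈' marks a value shown rounded to 6 d.p. or computed from one; I and e_prev carry over from the previous line; the table rounds u and y to 3 d.p., halves away from zero)
n=0: y=0, sp=3, e=sp−y=3; I=3, D=e−e_prev=3; u=2·3+2·3+1·3=15; next y=4/5·0+1/4·15=3.75
n=1: y=3.75, sp=3, e=sp−y=-0.75; I=2.25, D=e−e_prev=-3.75; u=2·(-0.75)+2·2.25+1·(-3.75)=-0.75; next y=4/5·3.75+1/4·(-0.75)=2.8125
n=2: y=2.8125, sp=3, e=sp−y=0.1875; I=2.4375, D=e−e_prev=0.9375; u=2·0.1875+2·2.4375+1·0.9375=6.1875; next y=4/5·2.8125+1/4·6.1875=3.796875
n=3: y=3.796875, sp=3, e=sp−y=-0.796875; I=1.640625, D=e−e_prev=-0.984375; u=2·(-0.796875)+2·1.640625+1·(-0.984375)=0.703125; next y=4/5·3.796875+1/4·0.703125≈3.213281
n=4: y≈3.213281, sp=3, e=sp−y≈-0.213281; I≈1.427344, D=e−e_prev≈0.583594; u=2·(-0.213281)+2·1.427344+1·0.583594≈3.011719; next y=4/5·3.213281+1/4·3.011719≈3.323555
n=5: y≈3.323555, sp=3, e=sp−y≈-0.323555; I≈1.103789, D=e−e_prev≈-0.110273; u=2·(-0.323555)+2·1.103789+1·(-0.110273)≈1.450195; next y=4/5·3.323555+1/4·1.450195≈3.021393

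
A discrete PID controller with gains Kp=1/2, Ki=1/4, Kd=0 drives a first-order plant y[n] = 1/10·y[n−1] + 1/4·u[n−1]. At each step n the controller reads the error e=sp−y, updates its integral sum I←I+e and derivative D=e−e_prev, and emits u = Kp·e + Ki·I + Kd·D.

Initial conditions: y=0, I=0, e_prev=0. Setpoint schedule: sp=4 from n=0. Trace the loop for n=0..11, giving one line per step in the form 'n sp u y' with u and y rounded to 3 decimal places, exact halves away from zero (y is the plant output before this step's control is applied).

0 4 3.000 0.000
1 4 3.438 0.750
2 4 4.112 0.934
3 4 4.738 1.121
4 4 5.326 1.297
5 4 5.879 1.461
6 4 6.397 1.616
7 4 6.885 1.761
8 4 7.342 1.897
9 4 7.772 2.025
10 4 8.175 2.145
11 4 8.554 2.258

(exact arithmetic carried between steps; '≈' marks a value shown rounded to 6 d.p. or computed from one; I and e_prev carry over from the previous line; the table rounds u and y to 3 d.p., halves away from zero)
n=0: y=0, sp=4, e=sp−y=4; I=4, D=e−e_prev=4; u=1/2·4+1/4·4+0·4=3; next y=1/10·0+1/4·3=0.75
n=1: y=0.75, sp=4, e=sp−y=3.25; I=7.25, D=e−e_prev=-0.75; u=1/2·3.25+1/4·7.25+0·(-0.75)=3.4375; next y=1/10·0.75+1/4·3.4375=0.934375
n=2: y=0.934375, sp=4, e=sp−y=3.065625; I=10.315625, D=e−e_prev=-0.184375; u=1/2·3.065625+1/4·10.315625+0·(-0.184375)≈4.111719; next y=1/10·0.934375+1/4·4.111719≈1.121367
n=3: y≈1.121367, sp=4, e=sp−y≈2.878633; I≈13.194258, D=e−e_prev≈-0.186992; u=1/2·2.878633+1/4·13.194258+0·(-0.186992)≈4.737881; next y=1/10·1.121367+1/4·4.737881≈1.296607
n=4: y≈1.296607, sp=4, e=sp−y≈2.703393; I≈15.897651, D=e−e_prev≈-0.175240; u=1/2·2.703393+1/4·15.897651+0·(-0.175240)≈5.326109; next y=1/10·1.296607+1/4·5.326109≈1.461188
n=5: y≈1.461188, sp=4, e=sp−y≈2.538812; I≈18.436463, D=e−e_prev≈-0.164581; u=1/2·2.538812+1/4·18.436463+0·(-0.164581)≈5.878522; next y=1/10·1.461188+1/4·5.878522≈1.615749
n=6: y≈1.615749, sp=4, e=sp−y≈2.384251; I≈20.820714, D=e−e_prev≈-0.154561; u=1/2·2.384251+1/4·20.820714+0·(-0.154561)≈6.397304; next y=1/10·1.615749+1/4·6.397304≈1.760901
n=7: y≈1.760901, sp=4, e=sp−y≈2.239099; I≈23.059813, D=e−e_prev≈-0.145152; u=1/2·2.239099+1/4·23.059813+0·(-0.145152)≈6.884503; next y=1/10·1.760901+1/4·6.884503≈1.897216
n=8: y≈1.897216, sp=4, e=sp−y≈2.102784; I≈25.162597, D=e−e_prev≈-0.136315; u=1/2·2.102784+1/4·25.162597+0·(-0.136315)≈7.342041; next y=1/10·1.897216+1/4·7.342041≈2.025232
n=9: y≈2.025232, sp=4, e=sp−y≈1.974768; I≈27.137365, D=e−e_prev≈-0.128016; u=1/2·1.974768+1/4·27.137365+0·(-0.128016)≈7.771725; next y=1/10·2.025232+1/4·7.771725≈2.145455
n=10: y≈2.145455, sp=4, e=sp−y≈1.854545; I≈28.991911, D=e−e_prev≈-0.120223; u=1/2·1.854545+1/4·28.991911+0·(-0.120223)≈8.175250; next y=1/10·2.145455+1/4·8.175250≈2.258358
n=11: y≈2.258358, sp=4, e=sp−y≈1.741642; I≈30.733553, D=e−e_prev≈-0.112904; u=1/2·1.741642+1/4·30.733553+0·(-0.112904)≈8.554209; next y=1/10·2.258358+1/4·8.554209≈2.364388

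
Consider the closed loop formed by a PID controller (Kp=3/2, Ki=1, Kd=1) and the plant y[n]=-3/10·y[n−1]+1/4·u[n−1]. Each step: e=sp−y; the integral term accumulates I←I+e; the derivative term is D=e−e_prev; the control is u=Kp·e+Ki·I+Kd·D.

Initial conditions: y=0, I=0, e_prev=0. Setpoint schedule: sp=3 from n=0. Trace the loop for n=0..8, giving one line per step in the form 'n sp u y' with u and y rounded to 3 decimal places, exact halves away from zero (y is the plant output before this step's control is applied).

0 3 10.500 0.000
1 3 1.313 2.625
2 3 15.108 -0.459
3 3 0.173 3.915
4 3 21.293 -1.131
5 3 -3.400 5.663
6 3 29.471 -2.549
7 3 -10.575 8.132
8 3 41.229 -5.084

(exact arithmetic carried between steps; '≈' marks a value shown rounded to 6 d.p. or computed from one; I and e_prev carry over from the previous line; the table rounds u and y to 3 d.p., halves away from zero)
n=0: y=0, sp=3, e=sp−y=3; I=3, D=e−e_prev=3; u=3/2·3+1·3+1·3=10.5; next y=-3/10·0+1/4·10.5=2.625
n=1: y=2.625, sp=3, e=sp−y=0.375; I=3.375, D=e−e_prev=-2.625; u=3/2·0.375+1·3.375+1·(-2.625)=1.3125; next y=-3/10·2.625+1/4·1.3125=-0.459375
n=2: y=-0.459375, sp=3, e=sp−y=3.459375; I=6.834375, D=e−e_prev=3.084375; u=3/2·3.459375+1·6.834375+1·3.084375≈15.107813; next y=-3/10·(-0.459375)+1/4·15.107813≈3.914766
n=3: y≈3.914766, sp=3, e=sp−y≈-0.914766; I≈5.919609, D=e−e_prev≈-4.374141; u=3/2·(-0.914766)+1·5.919609+1·(-4.374141)≈0.173320; next y=-3/10·3.914766+1/4·0.173320≈-1.131100
n=4: y≈-1.131100, sp=3, e=sp−y≈4.131100; I≈10.050709, D=e−e_prev≈5.045865; u=3/2·4.131100+1·10.050709+1·5.045865≈21.293224; next y=-3/10·(-1.131100)+1/4·21.293224≈5.662636
n=5: y≈5.662636, sp=3, e=sp−y≈-2.662636; I≈7.388073, D=e−e_prev≈-6.793735; u=3/2·(-2.662636)+1·7.388073+1·(-6.793735)≈-3.399616; next y=-3/10·5.662636+1/4·(-3.399616)≈-2.548695
n=6: y≈-2.548695, sp=3, e=sp−y≈5.548695; I≈12.936768, D=e−e_prev≈8.211331; u=3/2·5.548695+1·12.936768+1·8.211331≈29.471140; next y=-3/10·(-2.548695)+1/4·29.471140≈8.132394
n=7: y≈8.132394, sp=3, e=sp−y≈-5.132394; I≈7.804374, D=e−e_prev≈-10.681088; u=3/2·(-5.132394)+1·7.804374+1·(-10.681088)≈-10.575304; next y=-3/10·8.132394+1/4·(-10.575304)≈-5.083544
n=8: y≈-5.083544, sp=3, e=sp−y≈8.083544; I≈15.887918, D=e−e_prev≈13.215938; u=3/2·8.083544+1·15.887918+1·13.215938≈41.229172; next y=-3/10·(-5.083544)+1/4·41.229172≈11.832356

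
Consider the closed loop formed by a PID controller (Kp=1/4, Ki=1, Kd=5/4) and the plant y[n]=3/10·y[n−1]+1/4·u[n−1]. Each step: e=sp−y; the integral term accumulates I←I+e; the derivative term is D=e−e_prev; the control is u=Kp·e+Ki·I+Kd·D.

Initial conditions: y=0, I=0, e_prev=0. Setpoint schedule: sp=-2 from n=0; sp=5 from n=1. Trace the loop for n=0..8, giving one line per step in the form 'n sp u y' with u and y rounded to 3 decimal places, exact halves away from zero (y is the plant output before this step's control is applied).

(exact arithmetic carried between steps; '≈' marks a value shown rounded to 6 d.p. or computed from one; I and e_prev carry over from the previous line; the table rounds u and y to 3 d.p., halves away from zero)
n=0: y=0, sp=-2, e=sp−y=-2; I=-2, D=e−e_prev=-2; u=1/4·(-2)+1·(-2)+5/4·(-2)=-5; next y=3/10·0+1/4·(-5)=-1.25
n=1: y=-1.25, sp=5, e=sp−y=6.25; I=4.25, D=e−e_prev=8.25; u=1/4·6.25+1·4.25+5/4·8.25=16.125; next y=3/10·(-1.25)+1/4·16.125=3.65625
n=2: y=3.65625, sp=5, e=sp−y=1.34375; I=5.59375, D=e−e_prev=-4.90625; u=1/4·1.34375+1·5.59375+5/4·(-4.90625)=-0.203125; next y=3/10·3.65625+1/4·(-0.203125)≈1.046094
n=3: y≈1.046094, sp=5, e=sp−y≈3.953906; I≈9.547656, D=e−e_prev≈2.610156; u=1/4·3.953906+1·9.547656+5/4·2.610156≈13.798828; next y=3/10·1.046094+1/4·13.798828≈3.763535
n=4: y≈3.763535, sp=5, e=sp−y≈1.236465; I≈10.784121, D=e−e_prev≈-2.717441; u=1/4·1.236465+1·10.784121+5/4·(-2.717441)≈7.696436; next y=3/10·3.763535+1/4·7.696436≈3.053169
n=5: y≈3.053169, sp=5, e=sp−y≈1.946831; I≈12.730952, D=e−e_prev≈0.710366; u=1/4·1.946831+1·12.730952+5/4·0.710366≈14.105616; next y=3/10·3.053169+1/4·14.105616≈4.442355
n=6: y≈4.442355, sp=5, e=sp−y≈0.557645; I≈13.288597, D=e−e_prev≈-1.389186; u=1/4·0.557645+1·13.288597+5/4·(-1.389186)≈11.691526; next y=3/10·4.442355+1/4·11.691526≈4.255588
n=7: y≈4.255588, sp=5, e=sp−y≈0.744412; I≈14.033009, D=e−e_prev≈0.186767; u=1/4·0.744412+1·14.033009+5/4·0.186767≈14.452570; next y=3/10·4.255588+1/4·14.452570≈4.889819
n=8: y≈4.889819, sp=5, e=sp−y≈0.110181; I≈14.143190, D=e−e_prev≈-0.634231; u=1/4·0.110181+1·14.143190+5/4·(-0.634231)≈13.377946; next y=3/10·4.889819+1/4·13.377946≈4.811432

0 -2 -5.000 0.000
1 5 16.125 -1.250
2 5 -0.203 3.656
3 5 13.799 1.046
4 5 7.696 3.764
5 5 14.106 3.053
6 5 11.692 4.442
7 5 14.453 4.256
8 5 13.378 4.890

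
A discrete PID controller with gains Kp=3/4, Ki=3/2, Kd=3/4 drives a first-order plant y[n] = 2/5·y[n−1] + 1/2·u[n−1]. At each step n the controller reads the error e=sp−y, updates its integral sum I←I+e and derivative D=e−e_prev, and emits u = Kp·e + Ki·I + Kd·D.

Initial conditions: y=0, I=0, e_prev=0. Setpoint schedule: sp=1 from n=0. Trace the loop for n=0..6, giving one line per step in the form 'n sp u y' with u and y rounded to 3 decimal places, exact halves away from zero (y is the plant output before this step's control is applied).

0 1 3.000 0.000
1 1 -0.750 1.500
2 1 3.450 0.225
3 1 -1.114 1.815
4 1 3.794 0.169
5 1 -1.581 1.965
6 1 4.226 -0.004

(exact arithmetic carried between steps; '≈' marks a value shown rounded to 6 d.p. or computed from one; I and e_prev carry over from the previous line; the table rounds u and y to 3 d.p., halves away from zero)
n=0: y=0, sp=1, e=sp−y=1; I=1, D=e−e_prev=1; u=3/4·1+3/2·1+3/4·1=3; next y=2/5·0+1/2·3=1.5
n=1: y=1.5, sp=1, e=sp−y=-0.5; I=0.5, D=e−e_prev=-1.5; u=3/4·(-0.5)+3/2·0.5+3/4·(-1.5)=-0.75; next y=2/5·1.5+1/2·(-0.75)=0.225
n=2: y=0.225, sp=1, e=sp−y=0.775; I=1.275, D=e−e_prev=1.275; u=3/4·0.775+3/2·1.275+3/4·1.275=3.45; next y=2/5·0.225+1/2·3.45=1.815
n=3: y=1.815, sp=1, e=sp−y=-0.815; I=0.46, D=e−e_prev=-1.59; u=3/4·(-0.815)+3/2·0.46+3/4·(-1.59)=-1.11375; next y=2/5·1.815+1/2·(-1.11375)=0.169125
n=4: y=0.169125, sp=1, e=sp−y=0.830875; I=1.290875, D=e−e_prev=1.645875; u=3/4·0.830875+3/2·1.290875+3/4·1.645875=3.793875; next y=2/5·0.169125+1/2·3.793875≈1.964588
n=5: y≈1.964588, sp=1, e=sp−y≈-0.964588; I≈0.326288, D=e−e_prev≈-1.795463; u=3/4·(-0.964588)+3/2·0.326288+3/4·(-1.795463)≈-1.580606; next y=2/5·1.964588+1/2·(-1.580606)≈-0.004468
n=6: y≈-0.004468, sp=1, e=sp−y≈1.004468; I≈1.330756, D=e−e_prev≈1.969056; u=3/4·1.004468+3/2·1.330756+3/4·1.969056≈4.226276; next y=2/5·(-0.004468)+1/2·4.226276≈2.111351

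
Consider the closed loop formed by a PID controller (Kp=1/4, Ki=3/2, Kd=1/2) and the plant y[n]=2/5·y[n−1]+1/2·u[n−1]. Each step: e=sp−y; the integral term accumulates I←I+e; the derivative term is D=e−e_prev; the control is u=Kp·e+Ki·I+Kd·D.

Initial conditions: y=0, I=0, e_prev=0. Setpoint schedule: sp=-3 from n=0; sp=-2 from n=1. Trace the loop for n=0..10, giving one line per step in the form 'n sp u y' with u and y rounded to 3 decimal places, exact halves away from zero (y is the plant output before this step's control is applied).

(exact arithmetic carried between steps; '≈' marks a value shown rounded to 6 d.p. or computed from one; I and e_prev carry over from the previous line; the table rounds u and y to 3 d.p., halves away from zero)
n=0: y=0, sp=-3, e=sp−y=-3; I=-3, D=e−e_prev=-3; u=1/4·(-3)+3/2·(-3)+1/2·(-3)=-6.75; next y=2/5·0+1/2·(-6.75)=-3.375
n=1: y=-3.375, sp=-2, e=sp−y=1.375; I=-1.625, D=e−e_prev=4.375; u=1/4·1.375+3/2·(-1.625)+1/2·4.375=0.09375; next y=2/5·(-3.375)+1/2·0.09375=-1.303125
n=2: y=-1.303125, sp=-2, e=sp−y=-0.696875; I=-2.321875, D=e−e_prev=-2.071875; u=1/4·(-0.696875)+3/2·(-2.321875)+1/2·(-2.071875)≈-4.692969; next y=2/5·(-1.303125)+1/2·(-4.692969)≈-2.867734
n=3: y≈-2.867734, sp=-2, e=sp−y≈0.867734; I≈-1.454141, D=e−e_prev≈1.564609; u=1/4·0.867734+3/2·(-1.454141)+1/2·1.564609≈-1.181973; next y=2/5·(-2.867734)+1/2·(-1.181973)≈-1.738080
n=4: y≈-1.738080, sp=-2, e=sp−y≈-0.261920; I≈-1.716061, D=e−e_prev≈-1.129654; u=1/4·(-0.261920)+3/2·(-1.716061)+1/2·(-1.129654)≈-3.204398; next y=2/5·(-1.738080)+1/2·(-3.204398)≈-2.297431
n=5: y≈-2.297431, sp=-2, e=sp−y≈0.297431; I≈-1.418630, D=e−e_prev≈0.559351; u=1/4·0.297431+3/2·(-1.418630)+1/2·0.559351≈-1.773911; next y=2/5·(-2.297431)+1/2·(-1.773911)≈-1.805928
n=6: y≈-1.805928, sp=-2, e=sp−y≈-0.194072; I≈-1.612702, D=e−e_prev≈-0.491503; u=1/4·(-0.194072)+3/2·(-1.612702)+1/2·(-0.491503)≈-2.713322; next y=2/5·(-1.805928)+1/2·(-2.713322)≈-2.079032
n=7: y≈-2.079032, sp=-2, e=sp−y≈0.079032; I≈-1.533669, D=e−e_prev≈0.273104; u=1/4·0.079032+3/2·(-1.533669)+1/2·0.273104≈-2.144194; next y=2/5·(-2.079032)+1/2·(-2.144194)≈-1.903710
n=8: y≈-1.903710, sp=-2, e=sp−y≈-0.096290; I≈-1.629960, D=e−e_prev≈-0.175322; u=1/4·(-0.096290)+3/2·(-1.629960)+1/2·(-0.175322)≈-2.556673; next y=2/5·(-1.903710)+1/2·(-2.556673)≈-2.039820
n=9: y≈-2.039820, sp=-2, e=sp−y≈0.039820; I≈-1.590139, D=e−e_prev≈0.136111; u=1/4·0.039820+3/2·(-1.590139)+1/2·0.136111≈-2.307198; next y=2/5·(-2.039820)+1/2·(-2.307198)≈-1.969527
n=10: y≈-1.969527, sp=-2, e=sp−y≈-0.030473; I≈-1.620612, D=e−e_prev≈-0.070293; u=1/4·(-0.030473)+3/2·(-1.620612)+1/2·(-0.070293)≈-2.473682; next y=2/5·(-1.969527)+1/2·(-2.473682)≈-2.024652

0 -3 -6.750 0.000
1 -2 0.094 -3.375
2 -2 -4.693 -1.303
3 -2 -1.182 -2.868
4 -2 -3.204 -1.738
5 -2 -1.774 -2.297
6 -2 -2.713 -1.806
7 -2 -2.144 -2.079
8 -2 -2.557 -1.904
9 -2 -2.307 -2.040
10 -2 -2.474 -1.970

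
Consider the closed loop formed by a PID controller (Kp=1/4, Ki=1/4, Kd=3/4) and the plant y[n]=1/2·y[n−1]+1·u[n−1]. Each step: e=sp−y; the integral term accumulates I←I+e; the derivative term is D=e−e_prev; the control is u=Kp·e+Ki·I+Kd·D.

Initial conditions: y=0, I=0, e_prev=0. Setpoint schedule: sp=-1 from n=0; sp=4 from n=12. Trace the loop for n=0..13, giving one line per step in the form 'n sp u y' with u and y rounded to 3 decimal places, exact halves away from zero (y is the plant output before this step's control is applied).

0 -1 -1.250 0.000
1 -1 0.813 -1.250
2 -1 -1.859 0.188
3 -1 1.363 -1.766
4 -1 -2.718 0.480
5 -1 2.294 -2.478
6 -1 -3.971 1.055
7 -1 3.788 -3.443
8 -1 -5.862 2.067
9 -1 6.123 -4.829
10 -1 -8.764 3.708
11 -1 9.735 -6.909
12 4 -6.988 6.280
13 4 11.244 -3.848

(exact arithmetic carried between steps; '≈' marks a value shown rounded to 6 d.p. or computed from one; I and e_prev carry over from the previous line; the table rounds u and y to 3 d.p., halves away from zero)
n=0: y=0, sp=-1, e=sp−y=-1; I=-1, D=e−e_prev=-1; u=1/4·(-1)+1/4·(-1)+3/4·(-1)=-1.25; next y=1/2·0+1·(-1.25)=-1.25
n=1: y=-1.25, sp=-1, e=sp−y=0.25; I=-0.75, D=e−e_prev=1.25; u=1/4·0.25+1/4·(-0.75)+3/4·1.25=0.8125; next y=1/2·(-1.25)+1·0.8125=0.1875
n=2: y=0.1875, sp=-1, e=sp−y=-1.1875; I=-1.9375, D=e−e_prev=-1.4375; u=1/4·(-1.1875)+1/4·(-1.9375)+3/4·(-1.4375)=-1.859375; next y=1/2·0.1875+1·(-1.859375)=-1.765625
n=3: y=-1.765625, sp=-1, e=sp−y=0.765625; I=-1.171875, D=e−e_prev=1.953125; u=1/4·0.765625+1/4·(-1.171875)+3/4·1.953125≈1.363281; next y=1/2·(-1.765625)+1·1.363281≈0.480469
n=4: y≈0.480469, sp=-1, e=sp−y≈-1.480469; I≈-2.652344, D=e−e_prev≈-2.246094; u=1/4·(-1.480469)+1/4·(-2.652344)+3/4·(-2.246094)≈-2.717773; next y=1/2·0.480469+1·(-2.717773)≈-2.477539
n=5: y≈-2.477539, sp=-1, e=sp−y≈1.477539; I≈-1.174805, D=e−e_prev≈2.958008; u=1/4·1.477539+1/4·(-1.174805)+3/4·2.958008≈2.294189; next y=1/2·(-2.477539)+1·2.294189≈1.055420
n=6: y≈1.055420, sp=-1, e=sp−y≈-2.055420; I≈-3.230225, D=e−e_prev≈-3.532959; u=1/4·(-2.055420)+1/4·(-3.230225)+3/4·(-3.532959)≈-3.971130; next y=1/2·1.055420+1·(-3.971130)≈-3.443420
n=7: y≈-3.443420, sp=-1, e=sp−y≈2.443420; I≈-0.786804, D=e−e_prev≈4.498840; u=1/4·2.443420+1/4·(-0.786804)+3/4·4.498840≈3.788284; next y=1/2·(-3.443420)+1·3.788284≈2.066574
n=8: y≈2.066574, sp=-1, e=sp−y≈-3.066574; I≈-3.853378, D=e−e_prev≈-5.509995; u=1/4·(-3.066574)+1/4·(-3.853378)+3/4·(-5.509995)≈-5.862484; next y=1/2·2.066574+1·(-5.862484)≈-4.829197
n=9: y≈-4.829197, sp=-1, e=sp−y≈3.829197; I≈-0.024181, D=e−e_prev≈6.895771; u=1/4·3.829197+1/4·(-0.024181)+3/4·6.895771≈6.123082; next y=1/2·(-4.829197)+1·6.123082≈3.708484
n=10: y≈3.708484, sp=-1, e=sp−y≈-4.708484; I≈-4.732665, D=e−e_prev≈-8.537681; u=1/4·(-4.708484)+1/4·(-4.732665)+3/4·(-8.537681)≈-8.763548; next y=1/2·3.708484+1·(-8.763548)≈-6.909306
n=11: y≈-6.909306, sp=-1, e=sp−y≈5.909306; I≈1.176641, D=e−e_prev≈10.617790; u=1/4·5.909306+1/4·1.176641+3/4·10.617790≈9.734829; next y=1/2·(-6.909306)+1·9.734829≈6.280176
n=12: y≈6.280176, sp=4, e=sp−y≈-2.280176; I≈-1.103535, D=e−e_prev≈-8.189482; u=1/4·(-2.280176)+1/4·(-1.103535)+3/4·(-8.189482)≈-6.988039; next y=1/2·6.280176+1·(-6.988039)≈-3.847951
n=13: y≈-3.847951, sp=4, e=sp−y≈7.847951; I≈6.744416, D=e−e_prev≈10.128127; u=1/4·7.847951+1/4·6.744416+3/4·10.128127≈11.244187; next y=1/2·(-3.847951)+1·11.244187≈9.320211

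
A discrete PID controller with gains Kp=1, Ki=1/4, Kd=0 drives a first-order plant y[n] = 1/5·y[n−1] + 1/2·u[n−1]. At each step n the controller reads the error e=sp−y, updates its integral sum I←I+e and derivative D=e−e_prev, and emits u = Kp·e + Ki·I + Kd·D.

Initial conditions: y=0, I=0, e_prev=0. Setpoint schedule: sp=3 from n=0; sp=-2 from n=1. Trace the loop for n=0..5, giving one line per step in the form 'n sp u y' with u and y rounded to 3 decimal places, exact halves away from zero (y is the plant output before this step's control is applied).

(exact arithmetic carried between steps; '≈' marks a value shown rounded to 6 d.p. or computed from one; I and e_prev carry over from the previous line; the table rounds u and y to 3 d.p., halves away from zero)
n=0: y=0, sp=3, e=sp−y=3; I=3, D=e−e_prev=3; u=1·3+1/4·3+0·3=3.75; next y=1/5·0+1/2·3.75=1.875
n=1: y=1.875, sp=-2, e=sp−y=-3.875; I=-0.875, D=e−e_prev=-6.875; u=1·(-3.875)+1/4·(-0.875)+0·(-6.875)=-4.09375; next y=1/5·1.875+1/2·(-4.09375)=-1.671875
n=2: y=-1.671875, sp=-2, e=sp−y=-0.328125; I=-1.203125, D=e−e_prev=3.546875; u=1·(-0.328125)+1/4·(-1.203125)+0·3.546875≈-0.628906; next y=1/5·(-1.671875)+1/2·(-0.628906)≈-0.648828
n=3: y≈-0.648828, sp=-2, e=sp−y≈-1.351172; I≈-2.554297, D=e−e_prev≈-1.023047; u=1·(-1.351172)+1/4·(-2.554297)+0·(-1.023047)≈-1.989746; next y=1/5·(-0.648828)+1/2·(-1.989746)≈-1.124639
n=4: y≈-1.124639, sp=-2, e=sp−y≈-0.875361; I≈-3.429658, D=e−e_prev≈0.475811; u=1·(-0.875361)+1/4·(-3.429658)+0·0.475811≈-1.732776; next y=1/5·(-1.124639)+1/2·(-1.732776)≈-1.091316
n=5: y≈-1.091316, sp=-2, e=sp−y≈-0.908684; I≈-4.338343, D=e−e_prev≈-0.033323; u=1·(-0.908684)+1/4·(-4.338343)+0·(-0.033323)≈-1.993270; next y=1/5·(-1.091316)+1/2·(-1.993270)≈-1.214898

0 3 3.750 0.000
1 -2 -4.094 1.875
2 -2 -0.629 -1.672
3 -2 -1.990 -0.649
4 -2 -1.733 -1.125
5 -2 -1.993 -1.091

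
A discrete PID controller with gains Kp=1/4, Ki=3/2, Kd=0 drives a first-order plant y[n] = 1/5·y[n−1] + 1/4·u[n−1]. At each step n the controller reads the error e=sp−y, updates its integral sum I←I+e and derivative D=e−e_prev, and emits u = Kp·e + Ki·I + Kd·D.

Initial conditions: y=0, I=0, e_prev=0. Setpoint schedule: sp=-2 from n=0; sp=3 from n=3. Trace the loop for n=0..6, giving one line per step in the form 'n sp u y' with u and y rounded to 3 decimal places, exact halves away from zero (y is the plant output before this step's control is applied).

(exact arithmetic carried between steps; '≈' marks a value shown rounded to 6 d.p. or computed from one; I and e_prev carry over from the previous line; the table rounds u and y to 3 d.p., halves away from zero)
n=0: y=0, sp=-2, e=sp−y=-2; I=-2, D=e−e_prev=-2; u=1/4·(-2)+3/2·(-2)+0·(-2)=-3.5; next y=1/5·0+1/4·(-3.5)=-0.875
n=1: y=-0.875, sp=-2, e=sp−y=-1.125; I=-3.125, D=e−e_prev=0.875; u=1/4·(-1.125)+3/2·(-3.125)+0·0.875=-4.96875; next y=1/5·(-0.875)+1/4·(-4.96875)≈-1.417188
n=2: y≈-1.417188, sp=-2, e=sp−y≈-0.582813; I≈-3.707813, D=e−e_prev≈0.542188; u=1/4·(-0.582813)+3/2·(-3.707813)+0·0.542188≈-5.707422; next y=1/5·(-1.417188)+1/4·(-5.707422)≈-1.710293
n=3: y≈-1.710293, sp=3, e=sp−y≈4.710293; I≈1.002480, D=e−e_prev≈5.293105; u=1/4·4.710293+3/2·1.002480+0·5.293105≈2.681294; next y=1/5·(-1.710293)+1/4·2.681294≈0.328265
n=4: y≈0.328265, sp=3, e=sp−y≈2.671735; I≈3.674216, D=e−e_prev≈-2.038558; u=1/4·2.671735+3/2·3.674216+0·(-2.038558)≈6.179257; next y=1/5·0.328265+1/4·6.179257≈1.610467
n=5: y≈1.610467, sp=3, e=sp−y≈1.389533; I≈5.063748, D=e−e_prev≈-1.282202; u=1/4·1.389533+3/2·5.063748+0·(-1.282202)≈7.943006; next y=1/5·1.610467+1/4·7.943006≈2.307845
n=6: y≈2.307845, sp=3, e=sp−y≈0.692155; I≈5.755903, D=e−e_prev≈-0.697378; u=1/4·0.692155+3/2·5.755903+0·(-0.697378)≈8.806894; next y=1/5·2.307845+1/4·8.806894≈2.663292

0 -2 -3.500 0.000
1 -2 -4.969 -0.875
2 -2 -5.707 -1.417
3 3 2.681 -1.710
4 3 6.179 0.328
5 3 7.943 1.610
6 3 8.807 2.308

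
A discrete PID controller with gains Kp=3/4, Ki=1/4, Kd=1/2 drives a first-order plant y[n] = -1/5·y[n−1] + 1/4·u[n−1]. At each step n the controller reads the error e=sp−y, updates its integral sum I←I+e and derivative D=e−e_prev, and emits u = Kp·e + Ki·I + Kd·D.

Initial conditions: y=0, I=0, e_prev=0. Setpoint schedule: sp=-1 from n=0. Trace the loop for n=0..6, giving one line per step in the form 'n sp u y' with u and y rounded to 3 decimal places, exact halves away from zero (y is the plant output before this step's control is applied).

(exact arithmetic carried between steps; '≈' marks a value shown rounded to 6 d.p. or computed from one; I and e_prev carry over from the previous line; the table rounds u and y to 3 d.p., halves away from zero)
n=0: y=0, sp=-1, e=sp−y=-1; I=-1, D=e−e_prev=-1; u=3/4·(-1)+1/4·(-1)+1/2·(-1)=-1.5; next y=-1/5·0+1/4·(-1.5)=-0.375
n=1: y=-0.375, sp=-1, e=sp−y=-0.625; I=-1.625, D=e−e_prev=0.375; u=3/4·(-0.625)+1/4·(-1.625)+1/2·0.375=-0.6875; next y=-1/5·(-0.375)+1/4·(-0.6875)=-0.096875
n=2: y=-0.096875, sp=-1, e=sp−y=-0.903125; I=-2.528125, D=e−e_prev=-0.278125; u=3/4·(-0.903125)+1/4·(-2.528125)+1/2·(-0.278125)≈-1.448438; next y=-1/5·(-0.096875)+1/4·(-1.448438)≈-0.342734
n=3: y≈-0.342734, sp=-1, e=sp−y≈-0.657266; I≈-3.185391, D=e−e_prev≈0.245859; u=3/4·(-0.657266)+1/4·(-3.185391)+1/2·0.245859≈-1.166367; next y=-1/5·(-0.342734)+1/4·(-1.166367)≈-0.223045
n=4: y≈-0.223045, sp=-1, e=sp−y≈-0.776955; I≈-3.962346, D=e−e_prev≈-0.119689; u=3/4·(-0.776955)+1/4·(-3.962346)+1/2·(-0.119689)≈-1.633147; next y=-1/5·(-0.223045)+1/4·(-1.633147)≈-0.363678
n=5: y≈-0.363678, sp=-1, e=sp−y≈-0.636322; I≈-4.598668, D=e−e_prev≈0.140633; u=3/4·(-0.636322)+1/4·(-4.598668)+1/2·0.140633≈-1.556592; next y=-1/5·(-0.363678)+1/4·(-1.556592)≈-0.316412
n=6: y≈-0.316412, sp=-1, e=sp−y≈-0.683588; I≈-5.282255, D=e−e_prev≈-0.047265; u=3/4·(-0.683588)+1/4·(-5.282255)+1/2·(-0.047265)≈-1.856887; next y=-1/5·(-0.316412)+1/4·(-1.856887)≈-0.400939

0 -1 -1.500 0.000
1 -1 -0.688 -0.375
2 -1 -1.448 -0.097
3 -1 -1.166 -0.343
4 -1 -1.633 -0.223
5 -1 -1.557 -0.364
6 -1 -1.857 -0.316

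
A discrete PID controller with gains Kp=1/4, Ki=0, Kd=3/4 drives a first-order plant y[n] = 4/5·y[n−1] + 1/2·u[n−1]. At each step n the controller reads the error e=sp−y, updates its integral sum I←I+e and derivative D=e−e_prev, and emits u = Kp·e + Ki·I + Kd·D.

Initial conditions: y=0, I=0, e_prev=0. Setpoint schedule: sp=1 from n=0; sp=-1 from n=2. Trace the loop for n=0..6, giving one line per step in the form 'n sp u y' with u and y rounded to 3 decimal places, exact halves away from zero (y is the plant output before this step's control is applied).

0 1 1.000 0.000
1 1 -0.250 0.500
2 -1 -1.650 0.275
3 -1 0.561 -0.605
4 -1 -0.500 -0.203
5 -1 0.010 -0.413
6 -1 -0.235 -0.325

(exact arithmetic carried between steps; '≈' marks a value shown rounded to 6 d.p. or computed from one; I and e_prev carry over from the previous line; the table rounds u and y to 3 d.p., halves away from zero)
n=0: y=0, sp=1, e=sp−y=1; I=1, D=e−e_prev=1; u=1/4·1+0·1+3/4·1=1; next y=4/5·0+1/2·1=0.5
n=1: y=0.5, sp=1, e=sp−y=0.5; I=1.5, D=e−e_prev=-0.5; u=1/4·0.5+0·1.5+3/4·(-0.5)=-0.25; next y=4/5·0.5+1/2·(-0.25)=0.275
n=2: y=0.275, sp=-1, e=sp−y=-1.275; I=0.225, D=e−e_prev=-1.775; u=1/4·(-1.275)+0·0.225+3/4·(-1.775)=-1.65; next y=4/5·0.275+1/2·(-1.65)=-0.605
n=3: y=-0.605, sp=-1, e=sp−y=-0.395; I=-0.17, D=e−e_prev=0.88; u=1/4·(-0.395)+0·(-0.17)+3/4·0.88=0.56125; next y=4/5·(-0.605)+1/2·0.56125=-0.203375
n=4: y=-0.203375, sp=-1, e=sp−y=-0.796625; I=-0.966625, D=e−e_prev=-0.401625; u=1/4·(-0.796625)+0·(-0.966625)+3/4·(-0.401625)=-0.500375; next y=4/5·(-0.203375)+1/2·(-0.500375)≈-0.412888
n=5: y≈-0.412888, sp=-1, e=sp−y≈-0.587113; I≈-1.553738, D=e−e_prev≈0.209513; u=1/4·(-0.587113)+0·(-1.553738)+3/4·0.209513≈0.010356; next y=4/5·(-0.412888)+1/2·0.010356≈-0.325132
n=6: y≈-0.325132, sp=-1, e=sp−y≈-0.674868; I≈-2.228606, D=e−e_prev≈-0.087756; u=1/4·(-0.674868)+0·(-2.228606)+3/4·(-0.087756)≈-0.234534; next y=4/5·(-0.325132)+1/2·(-0.234534)≈-0.377372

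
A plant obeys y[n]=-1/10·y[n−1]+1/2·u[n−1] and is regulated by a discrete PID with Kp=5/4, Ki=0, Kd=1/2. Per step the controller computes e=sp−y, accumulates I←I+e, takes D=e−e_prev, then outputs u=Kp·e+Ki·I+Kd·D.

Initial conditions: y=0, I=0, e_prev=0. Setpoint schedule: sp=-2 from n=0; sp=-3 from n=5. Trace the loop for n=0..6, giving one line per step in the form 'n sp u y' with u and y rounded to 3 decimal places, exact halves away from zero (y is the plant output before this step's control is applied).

0 -2 -3.500 0.000
1 -2 0.563 -1.750
2 -2 -4.173 0.456
3 -2 1.460 -2.132
4 -2 -5.217 0.943
5 -3 0.951 -2.703
6 -3 -6.406 0.746

(exact arithmetic carried between steps; '≈' marks a value shown rounded to 6 d.p. or computed from one; I and e_prev carry over from the previous line; the table rounds u and y to 3 d.p., halves away from zero)
n=0: y=0, sp=-2, e=sp−y=-2; I=-2, D=e−e_prev=-2; u=5/4·(-2)+0·(-2)+1/2·(-2)=-3.5; next y=-1/10·0+1/2·(-3.5)=-1.75
n=1: y=-1.75, sp=-2, e=sp−y=-0.25; I=-2.25, D=e−e_prev=1.75; u=5/4·(-0.25)+0·(-2.25)+1/2·1.75=0.5625; next y=-1/10·(-1.75)+1/2·0.5625=0.45625
n=2: y=0.45625, sp=-2, e=sp−y=-2.45625; I=-4.70625, D=e−e_prev=-2.20625; u=5/4·(-2.45625)+0·(-4.70625)+1/2·(-2.20625)≈-4.173438; next y=-1/10·0.45625+1/2·(-4.173438)≈-2.132344
n=3: y≈-2.132344, sp=-2, e=sp−y≈0.132344; I≈-4.573906, D=e−e_prev≈2.588594; u=5/4·0.132344+0·(-4.573906)+1/2·2.588594≈1.459727; next y=-1/10·(-2.132344)+1/2·1.459727≈0.943098
n=4: y≈0.943098, sp=-2, e=sp−y≈-2.943098; I≈-7.517004, D=e−e_prev≈-3.075441; u=5/4·(-2.943098)+0·(-7.517004)+1/2·(-3.075441)≈-5.216593; next y=-1/10·0.943098+1/2·(-5.216593)≈-2.702606
n=5: y≈-2.702606, sp=-3, e=sp−y≈-0.297394; I≈-7.814398, D=e−e_prev≈2.645704; u=5/4·(-0.297394)+0·(-7.814398)+1/2·2.645704≈0.951110; next y=-1/10·(-2.702606)+1/2·0.951110≈0.745815
n=6: y≈0.745815, sp=-3, e=sp−y≈-3.745815; I≈-11.560213, D=e−e_prev≈-3.448422; u=5/4·(-3.745815)+0·(-11.560213)+1/2·(-3.448422)≈-6.406480; next y=-1/10·0.745815+1/2·(-6.406480)≈-3.277822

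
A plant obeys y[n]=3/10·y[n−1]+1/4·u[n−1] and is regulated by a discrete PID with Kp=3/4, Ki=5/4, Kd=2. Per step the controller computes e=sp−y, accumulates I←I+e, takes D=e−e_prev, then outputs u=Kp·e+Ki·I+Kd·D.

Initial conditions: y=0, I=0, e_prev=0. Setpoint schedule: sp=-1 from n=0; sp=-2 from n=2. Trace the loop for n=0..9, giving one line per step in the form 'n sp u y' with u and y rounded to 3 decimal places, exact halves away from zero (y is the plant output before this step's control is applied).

(exact arithmetic carried between steps; '≈' marks a value shown rounded to 6 d.p. or computed from one; I and e_prev carry over from the previous line; the table rounds u and y to 3 d.p., halves away from zero)
n=0: y=0, sp=-1, e=sp−y=-1; I=-1, D=e−e_prev=-1; u=3/4·(-1)+5/4·(-1)+2·(-1)=-4; next y=3/10·0+1/4·(-4)=-1
n=1: y=-1, sp=-1, e=sp−y=0; I=-1, D=e−e_prev=1; u=3/4·0+5/4·(-1)+2·1=0.75; next y=3/10·(-1)+1/4·0.75=-0.1125
n=2: y=-0.1125, sp=-2, e=sp−y=-1.8875; I=-2.8875, D=e−e_prev=-1.8875; u=3/4·(-1.8875)+5/4·(-2.8875)+2·(-1.8875)=-8.8; next y=3/10·(-0.1125)+1/4·(-8.8)=-2.23375
n=3: y=-2.23375, sp=-2, e=sp−y=0.23375; I=-2.65375, D=e−e_prev=2.12125; u=3/4·0.23375+5/4·(-2.65375)+2·2.12125=1.100625; next y=3/10·(-2.23375)+1/4·1.100625≈-0.394969
n=4: y≈-0.394969, sp=-2, e=sp−y≈-1.605031; I≈-4.258781, D=e−e_prev≈-1.838781; u=3/4·(-1.605031)+5/4·(-4.258781)+2·(-1.838781)≈-10.204813; next y=3/10·(-0.394969)+1/4·(-10.204813)≈-2.669694
n=5: y≈-2.669694, sp=-2, e=sp−y≈0.669694; I≈-3.589088, D=e−e_prev≈2.274725; u=3/4·0.669694+5/4·(-3.589088)+2·2.274725≈0.565361; next y=3/10·(-2.669694)+1/4·0.565361≈-0.659568
n=6: y≈-0.659568, sp=-2, e=sp−y≈-1.340432; I≈-4.929520, D=e−e_prev≈-2.010126; u=3/4·(-1.340432)+5/4·(-4.929520)+2·(-2.010126)≈-11.187475; next y=3/10·(-0.659568)+1/4·(-11.187475)≈-2.994739
n=7: y≈-2.994739, sp=-2, e=sp−y≈0.994739; I≈-3.934780, D=e−e_prev≈2.335171; u=3/4·0.994739+5/4·(-3.934780)+2·2.335171≈0.497921; next y=3/10·(-2.994739)+1/4·0.497921≈-0.773941
n=8: y≈-0.773941, sp=-2, e=sp−y≈-1.226059; I≈-5.160839, D=e−e_prev≈-2.220798; u=3/4·(-1.226059)+5/4·(-5.160839)+2·(-2.220798)≈-11.812188; next y=3/10·(-0.773941)+1/4·(-11.812188)≈-3.185230
n=9: y≈-3.185230, sp=-2, e=sp−y≈1.185230; I≈-3.975610, D=e−e_prev≈2.411288; u=3/4·1.185230+5/4·(-3.975610)+2·2.411288≈0.741986; next y=3/10·(-3.185230)+1/4·0.741986≈-0.770072

0 -1 -4.000 0.000
1 -1 0.750 -1.000
2 -2 -8.800 -0.113
3 -2 1.101 -2.234
4 -2 -10.205 -0.395
5 -2 0.565 -2.670
6 -2 -11.187 -0.660
7 -2 0.498 -2.995
8 -2 -11.812 -0.774
9 -2 0.742 -3.185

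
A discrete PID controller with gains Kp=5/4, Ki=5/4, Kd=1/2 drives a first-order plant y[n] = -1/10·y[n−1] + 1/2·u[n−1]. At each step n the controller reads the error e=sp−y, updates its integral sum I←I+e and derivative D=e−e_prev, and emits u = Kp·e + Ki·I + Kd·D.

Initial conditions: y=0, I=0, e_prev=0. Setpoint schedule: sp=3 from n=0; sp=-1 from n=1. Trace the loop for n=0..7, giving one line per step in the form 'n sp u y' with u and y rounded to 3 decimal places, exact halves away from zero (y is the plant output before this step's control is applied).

0 3 9.000 0.000
1 -1 -14.250 4.500
2 -1 19.350 -7.575
3 -1 -32.491 10.433
4 -1 45.386 -17.289
5 -1 -73.246 24.422
6 -1 106.293 -39.065
7 -1 -166.224 57.053

(exact arithmetic carried between steps; '≈' marks a value shown rounded to 6 d.p. or computed from one; I and e_prev carry over from the previous line; the table rounds u and y to 3 d.p., halves away from zero)
n=0: y=0, sp=3, e=sp−y=3; I=3, D=e−e_prev=3; u=5/4·3+5/4·3+1/2·3=9; next y=-1/10·0+1/2·9=4.5
n=1: y=4.5, sp=-1, e=sp−y=-5.5; I=-2.5, D=e−e_prev=-8.5; u=5/4·(-5.5)+5/4·(-2.5)+1/2·(-8.5)=-14.25; next y=-1/10·4.5+1/2·(-14.25)=-7.575
n=2: y=-7.575, sp=-1, e=sp−y=6.575; I=4.075, D=e−e_prev=12.075; u=5/4·6.575+5/4·4.075+1/2·12.075=19.35; next y=-1/10·(-7.575)+1/2·19.35=10.4325
n=3: y=10.4325, sp=-1, e=sp−y=-11.4325; I=-7.3575, D=e−e_prev=-18.0075; u=5/4·(-11.4325)+5/4·(-7.3575)+1/2·(-18.0075)=-32.49125; next y=-1/10·10.4325+1/2·(-32.49125)=-17.288875
n=4: y=-17.288875, sp=-1, e=sp−y=16.288875; I=8.931375, D=e−e_prev=27.721375; u=5/4·16.288875+5/4·8.931375+1/2·27.721375=45.386; next y=-1/10·(-17.288875)+1/2·45.386≈24.421888
n=5: y≈24.421888, sp=-1, e=sp−y≈-25.421888; I≈-16.490513, D=e−e_prev≈-41.710763; u=5/4·(-25.421888)+5/4·(-16.490513)+1/2·(-41.710763)≈-73.245881; next y=-1/10·24.421888+1/2·(-73.245881)≈-39.065129
n=6: y≈-39.065129, sp=-1, e=sp−y≈38.065129; I≈21.574617, D=e−e_prev≈63.487017; u=5/4·38.065129+5/4·21.574617+1/2·63.487017≈106.293191; next y=-1/10·(-39.065129)+1/2·106.293191≈57.053109
n=7: y≈57.053109, sp=-1, e=sp−y≈-58.053109; I≈-36.478492, D=e−e_prev≈-96.118238; u=5/4·(-58.053109)+5/4·(-36.478492)+1/2·(-96.118238)≈-166.223619; next y=-1/10·57.053109+1/2·(-166.223619)≈-88.817120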